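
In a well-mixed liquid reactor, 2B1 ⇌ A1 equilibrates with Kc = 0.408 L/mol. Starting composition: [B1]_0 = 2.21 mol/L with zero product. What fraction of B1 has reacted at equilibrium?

X = 0.483

Let X = conversion of B1; extent ξ = 2.21X/2 mol/L.
Concentrations: [B1] = 2.21 − 2.21X; [A1] = 1.1X.
Kc = [A1] / ([B1]^2).
Equating to 0.408 L/mol: the physical root is X = 0.483.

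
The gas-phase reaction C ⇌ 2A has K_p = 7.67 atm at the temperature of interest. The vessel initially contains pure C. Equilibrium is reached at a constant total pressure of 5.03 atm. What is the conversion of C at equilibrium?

Take 1 mol C as basis and let X be its fractional conversion, so ξ = X.
At extent ξ: n_C = 1 − X; n_A = 2X.
n_T = Σnᵢ = 1 + X.
y_i = n_i/n_T, p_i = y_i·P. K_p = p_A^2 / (p_C).
This yields a degree-2 equation in X; solving on (0,1), X = 0.525.

X = 0.525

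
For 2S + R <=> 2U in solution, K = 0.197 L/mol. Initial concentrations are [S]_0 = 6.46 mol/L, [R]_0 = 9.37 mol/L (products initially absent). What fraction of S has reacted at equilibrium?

Let X = conversion of S; extent ξ = 6.46X/2 mol/L.
Concentrations: [S] = 6.46 − 6.46X; [R] = 9.37 − 3.23X; [U] = 6.46X.
K = [U]^2 / ([S]^2 [R]).
Setting equal to 0.197 and solving for X on (0,1) gives X = 0.550.

X = 0.550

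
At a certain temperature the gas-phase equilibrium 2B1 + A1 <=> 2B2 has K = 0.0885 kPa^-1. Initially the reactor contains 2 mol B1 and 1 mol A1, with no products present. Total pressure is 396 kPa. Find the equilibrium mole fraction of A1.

Basis: 2 mol B1 initially; let X = conversion of B1. Extent ξ = X.
Moles: n_B1 = 2 − 2X; n_A1 = 1 − X; n_B2 = 2X.
n_T = Σnᵢ = 3 − X.
Mole fractions y_i = n_i/n_T; K = p_B2^2 / (p_B1^2 p_A1) with p_i = y_i·P.
Equating to 0.0885 kPa^-1 and solving on 0 < X < 1: X = 0.686.
Then n_A1 = 0.314, n_T = 2.31, so y_A1 = 0.136.

y_A1 = 0.136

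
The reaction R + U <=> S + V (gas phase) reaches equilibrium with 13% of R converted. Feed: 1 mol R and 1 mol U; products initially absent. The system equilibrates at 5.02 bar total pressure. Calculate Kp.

Kp = 0.0223

Basis: 1 mol R initially; let X = conversion of R. Extent ξ = X.
At extent ξ: n_R = 1 − X; n_U = 1 − X; n_S = X; n_V = X.
Total moles n_T = 2 (Δν = 0, constant).
At X = 0.13: n_R = 0.87, n_U = 0.87, n_S = 0.13, n_V = 0.13, n_T = 2.
p_i = (n_i/n_T)·P. Kp = p_S p_V / (p_R p_U) = 0.0223.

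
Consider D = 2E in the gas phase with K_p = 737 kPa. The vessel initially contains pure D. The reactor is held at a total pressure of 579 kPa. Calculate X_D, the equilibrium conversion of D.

X = 0.491

Take 1 mol D as basis and let X be its fractional conversion, so ξ = X.
Moles: n_D = 1 − X; n_E = 2X.
n_T = Σnᵢ = 1 + X.
y_i = n_i/n_T, p_i = y_i·P. K_p = p_E^2 / (p_D).
Equating to 737 kPa and solving on 0 < X < 1: X = 0.491.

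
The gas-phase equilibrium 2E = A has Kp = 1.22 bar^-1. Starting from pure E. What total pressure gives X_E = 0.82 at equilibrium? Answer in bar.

Take 1 mol E as basis and let X be its fractional conversion, so ξ = 0.5X.
At extent ξ: n_E = 1 − X; n_A = 0.5X.
Total moles n_T = 1 − 0.5X.
Kp = p_A / (p_E^2) with p_i = (n_i/n_T)·P.
At X = 0.82: the mole-fraction product g(X) = Π y_i^ν_i = 7.466. Since Kp = g(X)·P^{-1}, P = (g/Kp)^(1/1) = (7.466/1.22)^(1/1) = 6.12 bar.

P = 6.12 bar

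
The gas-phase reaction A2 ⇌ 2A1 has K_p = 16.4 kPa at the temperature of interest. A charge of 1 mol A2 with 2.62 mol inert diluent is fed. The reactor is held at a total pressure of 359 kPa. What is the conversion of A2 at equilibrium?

Take 1 mol A2 as basis and let X be its fractional conversion, so ξ = X.
Moles: n_A2 = 1 − X; n_A1 = 2X; n_I = 2.62 (inert).
n_T = Σnᵢ = 3.62 + X.
With p_i = (n_i/n_T)P, K_p = p_A1^2 / (p_A2).
Equating to 16.4 kPa and solving on 0 < X < 1: X = 0.188.

X = 0.188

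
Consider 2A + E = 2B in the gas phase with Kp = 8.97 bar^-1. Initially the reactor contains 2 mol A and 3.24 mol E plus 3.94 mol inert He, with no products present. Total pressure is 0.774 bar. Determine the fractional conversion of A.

X = 0.594

Take 2 mol A as basis and let X be its fractional conversion, so ξ = X.
At extent ξ: n_A = 2 − 2X; n_E = 3.24 − X; n_B = 2X; n_I = 3.94 (inert).
Total moles n_T = 9.18 − X.
y_i = n_i/n_T, p_i = y_i·P. Kp = p_B^2 / (p_A^2 p_E).
Setting this equal to 8.97 bar^-1 and taking the physical root (0 < X < 1) gives X = 0.594.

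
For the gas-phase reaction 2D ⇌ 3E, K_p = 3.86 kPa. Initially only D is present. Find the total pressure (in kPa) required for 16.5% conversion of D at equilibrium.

Basis: 1 mol D initially; let X = conversion of D. Extent ξ = 0.5X.
At extent ξ: n_D = 1 − X; n_E = 1.5X.
n_T = Σnᵢ = 1 + 0.5X.
K_p = p_E^3 / (p_D^2) with p_i = (n_i/n_T)·P.
At X = 0.165: the mole-fraction product g(X) = Π y_i^ν_i = 0.02009. Since K_p = g(X)·P^{1}, P = (K_p/g)^(1/1) = (3.86/0.02009)^(1/1) = 192 kPa.

P = 192 kPa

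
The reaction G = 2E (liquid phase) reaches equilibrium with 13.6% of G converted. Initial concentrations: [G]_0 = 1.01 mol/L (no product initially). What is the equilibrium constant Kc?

Kc = 0.0865 mol/L

Let X = conversion of G.
Concentrations: [G] = 1.01 − 1.01X; [E] = 2.02X.
At X = 0.136: [G] = 0.873, [E] = 0.275.
Kc = [E]^2 / ([G]) = 0.0865 mol/L.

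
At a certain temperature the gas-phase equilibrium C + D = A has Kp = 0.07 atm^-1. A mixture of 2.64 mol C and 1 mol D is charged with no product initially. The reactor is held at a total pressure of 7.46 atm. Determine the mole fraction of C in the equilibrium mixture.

y_C = 0.703

Let X = conversion of D (basis 1 mol D); extent of reaction ξ = X.
Moles: n_C = 2.64 − X; n_D = 1 − X; n_A = X.
Total moles n_T = 3.64 − X.
Mole fractions y_i = n_i/n_T; Kp = p_A / (p_C p_D) with p_i = y_i·P.
Equating to 0.07 atm^-1 and solving on 0 < X < 1: X = 0.269.
Then n_C = 2.37, n_T = 3.37, so y_C = 0.703.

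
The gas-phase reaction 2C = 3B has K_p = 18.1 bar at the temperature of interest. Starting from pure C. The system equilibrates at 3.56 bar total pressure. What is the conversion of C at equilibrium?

Take 1 mol C as basis and let X be its fractional conversion, so ξ = 0.5X.
Moles: n_C = 1 − X; n_B = 1.5X.
Summing: n_T = 1 + 0.5X.
y_i = n_i/n_T, p_i = y_i·P. K_p = p_B^3 / (p_C^2).
Setting this equal to 18.1 bar and taking the physical root (0 < X < 1) gives X = 0.638.

X = 0.638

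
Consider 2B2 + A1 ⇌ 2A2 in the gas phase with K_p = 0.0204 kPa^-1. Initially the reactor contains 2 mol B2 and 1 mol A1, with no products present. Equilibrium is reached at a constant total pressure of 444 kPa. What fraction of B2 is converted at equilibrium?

Let X = conversion of B2 (basis 2 mol B2); extent of reaction ξ = X.
Moles: n_B2 = 2 − 2X; n_A1 = 1 − X; n_A2 = 2X.
Total moles n_T = 3 − X.
y_i = n_i/n_T, p_i = y_i·P. K_p = p_A2^2 / (p_B2^2 p_A1).
This yields a degree-3 equation in X; solving on (0,1), X = 0.561.

X = 0.561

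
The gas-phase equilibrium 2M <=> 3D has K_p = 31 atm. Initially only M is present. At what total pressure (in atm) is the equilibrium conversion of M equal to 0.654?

Take 1 mol M as basis and let X be its fractional conversion, so ξ = 0.5X.
At extent ξ: n_M = 1 − X; n_D = 1.5X.
n_T = Σnᵢ = 1 + 0.5X.
K_p = p_D^3 / (p_M^2) with p_i = (n_i/n_T)·P.
At X = 0.654: the mole-fraction product g(X) = Π y_i^ν_i = 5.943. Since K_p = g(X)·P^{1}, P = (K_p/g)^(1/1) = (31/5.943)^(1/1) = 5.22 atm.

P = 5.22 atm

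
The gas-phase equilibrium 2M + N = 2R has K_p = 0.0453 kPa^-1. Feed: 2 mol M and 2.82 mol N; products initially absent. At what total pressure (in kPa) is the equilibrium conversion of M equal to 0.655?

P = 153 kPa

Basis: 2 mol M initially; let X = conversion of M. Extent ξ = X.
Species balance: n_M = 2 − 2X; n_N = 2.82 − X; n_R = 2X.
Summing: n_T = 4.82 − X.
K_p = p_R^2 / (p_M^2 p_N) with p_i = (n_i/n_T)·P.
At X = 0.655: the mole-fraction product g(X) = Π y_i^ν_i = 6.934. Since K_p = g(X)·P^{-1}, P = (g/K_p)^(1/1) = (6.934/0.0453)^(1/1) = 153 kPa.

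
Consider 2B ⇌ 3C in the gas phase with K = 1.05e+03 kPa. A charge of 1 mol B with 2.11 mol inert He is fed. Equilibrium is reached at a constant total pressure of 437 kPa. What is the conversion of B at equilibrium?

X = 0.659

Let X = conversion of B (basis 1 mol B); extent of reaction ξ = 0.5X.
At extent ξ: n_B = 1 − X; n_C = 1.5X; n_I = 2.11 (inert).
Total moles n_T = 3.11 + 0.5X.
With p_i = (n_i/n_T)P, K = p_C^3 / (p_B^2).
Setting this equal to 1.05e+03 kPa and taking the physical root (0 < X < 1) gives X = 0.659.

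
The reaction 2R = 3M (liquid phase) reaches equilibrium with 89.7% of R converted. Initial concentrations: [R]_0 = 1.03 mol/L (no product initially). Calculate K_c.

Let X = conversion of R.
Concentrations: [R] = 1.03 − 1.03X; [M] = 1.54X.
At X = 0.897: [R] = 0.106, [M] = 1.39.
K_c = [M]^3 / ([R]^2) = 236 mol/L.

K_c = 236 mol/L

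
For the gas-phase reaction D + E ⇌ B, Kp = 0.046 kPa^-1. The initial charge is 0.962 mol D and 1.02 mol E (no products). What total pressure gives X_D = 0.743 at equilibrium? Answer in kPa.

P = 261 kPa

Basis: 0.962 mol D initially; let X = conversion of D. Extent ξ = 0.962X.
Moles: n_D = 0.962 − 0.962X; n_E = 1.02 − 0.962X; n_B = 0.962X.
Summing: n_T = 1.98 − 0.962X.
Kp = p_B / (p_D p_E) with p_i = (n_i/n_T)·P.
At X = 0.743: the mole-fraction product g(X) = Π y_i^ν_i = 12. Since Kp = g(X)·P^{-1}, P = (g/Kp)^(1/1) = (12/0.046)^(1/1) = 261 kPa.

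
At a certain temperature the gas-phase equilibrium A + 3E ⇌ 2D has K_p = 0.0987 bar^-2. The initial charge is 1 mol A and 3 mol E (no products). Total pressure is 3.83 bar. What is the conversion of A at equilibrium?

Let X = conversion of A (basis 1 mol A); extent of reaction ξ = X.
Species balance: n_A = 1 − X; n_E = 3 − 3X; n_D = 2X.
n_T = Σnᵢ = 4 − 2X.
y_i = n_i/n_T, p_i = y_i·P. K_p = p_D^2 / (p_A p_E^3).
Equating to 0.0987 bar^-2 and solving on 0 < X < 1: X = 0.375.

X = 0.375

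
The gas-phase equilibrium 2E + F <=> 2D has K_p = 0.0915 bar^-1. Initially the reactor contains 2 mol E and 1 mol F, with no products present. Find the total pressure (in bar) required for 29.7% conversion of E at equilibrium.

Take 2 mol E as basis and let X be its fractional conversion, so ξ = X.
Moles: n_E = 2 − 2X; n_F = 1 − X; n_D = 2X.
Total moles n_T = 3 − X.
K_p = p_D^2 / (p_E^2 p_F) with p_i = (n_i/n_T)·P.
At X = 0.297: the mole-fraction product g(X) = Π y_i^ν_i = 0.6863. Since K_p = g(X)·P^{-1}, P = (g/K_p)^(1/1) = (0.6863/0.0915)^(1/1) = 7.5 bar.

P = 7.5 bar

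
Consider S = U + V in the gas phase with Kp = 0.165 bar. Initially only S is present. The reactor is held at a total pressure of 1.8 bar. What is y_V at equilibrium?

Basis: 1 mol S initially; let X = conversion of S. Extent ξ = X.
Species balance: n_S = 1 − X; n_U = X; n_V = X.
Summing: n_T = 1 + X.
With p_i = (n_i/n_T)P, Kp = p_U p_V / (p_S).
This yields a degree-2 equation in X; solving on (0,1), X = 0.290.
Then n_V = 0.29, n_T = 1.29, so y_V = 0.225.

y_V = 0.225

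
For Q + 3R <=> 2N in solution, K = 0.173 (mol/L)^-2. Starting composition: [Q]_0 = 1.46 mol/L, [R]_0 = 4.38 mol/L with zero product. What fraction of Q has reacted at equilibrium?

Let X = conversion of Q; extent ξ = 1.46·X mol/L.
Concentrations: [Q] = 1.46 − 1.46X; [R] = 4.38 − 4.38X; [N] = 2.92X.
K = [N]^2 / ([Q] [R]^3).
This equals 0.173 at X = 0.460 (the root in 0 < X < 1).

X = 0.460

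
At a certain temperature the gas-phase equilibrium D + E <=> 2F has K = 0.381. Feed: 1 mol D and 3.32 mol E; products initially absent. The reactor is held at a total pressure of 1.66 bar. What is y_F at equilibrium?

Let X = conversion of D (basis 1 mol D); extent of reaction ξ = X.
Species balance: n_D = 1 − X; n_E = 3.32 − X; n_F = 2X.
n_T stays at 4.32 (no change in mole number).
y_i = n_i/n_T, p_i = y_i·P. K = p_F^2 / (p_D p_E).
Substituting and setting equal to 0.381 gives a polynomial in X; the root in (0,1) is X = 0.406.
Then n_F = 0.812, n_T = 4.32, so y_F = 0.188.

y_F = 0.188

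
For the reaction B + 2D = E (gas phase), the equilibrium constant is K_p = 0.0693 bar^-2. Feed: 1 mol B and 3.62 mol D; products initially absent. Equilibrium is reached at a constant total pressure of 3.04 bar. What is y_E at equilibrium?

y_E = 0.065

Basis: 1 mol B initially; let X = conversion of B. Extent ξ = X.
Moles: n_B = 1 − X; n_D = 3.62 − 2X; n_E = X.
n_T = Σnᵢ = 4.62 − 2X.
Mole fractions y_i = n_i/n_T; K_p = p_E / (p_B p_D^2) with p_i = y_i·P.
Equating to 0.0693 bar^-2 and solving on 0 < X < 1: X = 0.268.
Then n_E = 0.268, n_T = 4.08, so y_E = 0.065.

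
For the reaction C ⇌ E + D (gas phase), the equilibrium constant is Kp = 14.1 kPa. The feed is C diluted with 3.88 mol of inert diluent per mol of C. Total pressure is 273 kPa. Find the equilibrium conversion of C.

Take 1 mol C as basis and let X be its fractional conversion, so ξ = X.
Moles: n_C = 1 − X; n_E = X; n_D = X; n_I = 3.88 (inert).
Total moles n_T = 4.88 + X.
With p_i = (n_i/n_T)P, Kp = p_E p_D / (p_C).
This yields a degree-2 equation in X; solving on (0,1), X = 0.403.

X = 0.403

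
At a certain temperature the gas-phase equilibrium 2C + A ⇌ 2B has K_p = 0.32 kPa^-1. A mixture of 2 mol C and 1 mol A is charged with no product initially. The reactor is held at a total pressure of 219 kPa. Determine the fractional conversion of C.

X = 0.740

Basis: 2 mol C initially; let X = conversion of C. Extent ξ = X.
Mole table: n_C = 2 − 2X; n_A = 1 − X; n_B = 2X.
Total moles n_T = 3 − X.
With p_i = (n_i/n_T)P, K_p = p_B^2 / (p_C^2 p_A).
Substituting and setting equal to 0.32 kPa^-1 gives a polynomial in X; the root in (0,1) is X = 0.740.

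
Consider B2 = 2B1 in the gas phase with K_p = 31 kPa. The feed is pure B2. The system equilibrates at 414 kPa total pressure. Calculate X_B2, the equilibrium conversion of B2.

Basis: 1 mol B2 initially; let X = conversion of B2. Extent ξ = X.
Species balance: n_B2 = 1 − X; n_B1 = 2X.
Summing: n_T = 1 + X.
y_i = n_i/n_T, p_i = y_i·P. K_p = p_B1^2 / (p_B2).
Substituting and setting equal to 31 kPa gives a polynomial in X; the root in (0,1) is X = 0.136.

X = 0.136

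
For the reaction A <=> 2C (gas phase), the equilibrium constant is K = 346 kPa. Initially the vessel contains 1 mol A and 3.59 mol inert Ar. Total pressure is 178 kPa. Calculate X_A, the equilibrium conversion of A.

Let X = conversion of A (basis 1 mol A); extent of reaction ξ = X.
At extent ξ: n_A = 1 − X; n_C = 2X; n_I = 3.59 (inert).
Total moles n_T = 4.59 + X.
Mole fractions y_i = n_i/n_T; K = p_C^2 / (p_A) with p_i = y_i·P.
Substituting and setting equal to 346 kPa gives a polynomial in X; the root in (0,1) is X = 0.772.

X = 0.772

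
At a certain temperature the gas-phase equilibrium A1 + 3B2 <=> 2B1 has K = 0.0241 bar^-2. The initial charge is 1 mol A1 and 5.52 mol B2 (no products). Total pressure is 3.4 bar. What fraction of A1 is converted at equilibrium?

X = 0.347

Let X = conversion of A1 (basis 1 mol A1); extent of reaction ξ = X.
At extent ξ: n_A1 = 1 − X; n_B2 = 5.52 − 3X; n_B1 = 2X.
Summing: n_T = 6.52 − 2X.
y_i = n_i/n_T, p_i = y_i·P. K = p_B1^2 / (p_A1 p_B2^3).
This yields a degree-4 equation in X; solving on (0,1), X = 0.347.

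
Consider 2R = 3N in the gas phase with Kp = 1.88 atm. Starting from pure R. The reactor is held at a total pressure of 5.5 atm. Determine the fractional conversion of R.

X = 0.364

Basis: 1 mol R initially; let X = conversion of R. Extent ξ = 0.5X.
Mole table: n_R = 1 − X; n_N = 1.5X.
n_T = Σnᵢ = 1 + 0.5X.
y_i = n_i/n_T, p_i = y_i·P. Kp = p_N^3 / (p_R^2).
Setting this equal to 1.88 atm and taking the physical root (0 < X < 1) gives X = 0.364.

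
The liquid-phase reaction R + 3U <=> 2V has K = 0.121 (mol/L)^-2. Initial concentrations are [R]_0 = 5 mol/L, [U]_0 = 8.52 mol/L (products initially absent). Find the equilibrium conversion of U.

X = 0.626

Let X = conversion of U; extent ξ = 8.52X/3 mol/L.
Concentrations: [R] = 5 − 2.84X; [U] = 8.52 − 8.52X; [V] = 5.68X.
K = [V]^2 / ([R] [U]^3).
Equating to 0.121 (mol/L)^-2: the physical root is X = 0.626.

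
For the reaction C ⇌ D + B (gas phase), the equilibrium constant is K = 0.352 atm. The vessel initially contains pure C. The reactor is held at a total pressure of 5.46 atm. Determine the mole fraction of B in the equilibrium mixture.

y_B = 0.197

Take 1 mol C as basis and let X be its fractional conversion, so ξ = X.
Mole table: n_C = 1 − X; n_D = X; n_B = X.
n_T = Σnᵢ = 1 + X.
y_i = n_i/n_T, p_i = y_i·P. K = p_D p_B / (p_C).
Substituting and setting equal to 0.352 atm gives a polynomial in X; the root in (0,1) is X = 0.246.
Then n_B = 0.246, n_T = 1.25, so y_B = 0.197.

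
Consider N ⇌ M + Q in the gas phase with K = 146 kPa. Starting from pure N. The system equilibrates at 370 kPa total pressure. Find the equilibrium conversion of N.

X = 0.532

Take 1 mol N as basis and let X be its fractional conversion, so ξ = X.
At extent ξ: n_N = 1 − X; n_M = X; n_Q = X.
n_T = Σnᵢ = 1 + X.
y_i = n_i/n_T, p_i = y_i·P. K = p_M p_Q / (p_N).
This yields a degree-2 equation in X; solving on (0,1), X = 0.532.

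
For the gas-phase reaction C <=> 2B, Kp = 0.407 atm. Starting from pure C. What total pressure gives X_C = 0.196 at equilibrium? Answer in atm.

Basis: 1 mol C initially; let X = conversion of C. Extent ξ = X.
At extent ξ: n_C = 1 − X; n_B = 2X.
Summing: n_T = 1 + X.
Kp = p_B^2 / (p_C) with p_i = (n_i/n_T)·P.
At X = 0.196: the mole-fraction product g(X) = Π y_i^ν_i = 0.1598. Since Kp = g(X)·P^{1}, P = (Kp/g)^(1/1) = (0.407/0.1598)^(1/1) = 2.55 atm.

P = 2.55 atm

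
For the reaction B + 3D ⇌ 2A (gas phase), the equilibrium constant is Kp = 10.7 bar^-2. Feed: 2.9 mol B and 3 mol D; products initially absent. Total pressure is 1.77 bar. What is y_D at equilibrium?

Basis: 3 mol D initially; let X = conversion of D. Extent ξ = X.
Moles: n_B = 2.9 − X; n_D = 3 − 3X; n_A = 2X.
n_T = Σnᵢ = 5.9 − 2X.
With p_i = (n_i/n_T)P, Kp = p_A^2 / (p_B p_D^3).
This yields a degree-4 equation in X; solving on (0,1), X = 0.724.
Then n_D = 0.829, n_T = 4.45, so y_D = 0.186.

y_D = 0.186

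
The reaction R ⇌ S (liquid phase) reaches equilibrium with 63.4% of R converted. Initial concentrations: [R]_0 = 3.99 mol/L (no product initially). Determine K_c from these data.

K_c = 1.73

Let X = conversion of R.
Concentrations: [R] = 3.99 − 3.99X; [S] = 3.99X.
At X = 0.634: [R] = 1.46, [S] = 2.53.
K_c = [S] / ([R]) = 1.73.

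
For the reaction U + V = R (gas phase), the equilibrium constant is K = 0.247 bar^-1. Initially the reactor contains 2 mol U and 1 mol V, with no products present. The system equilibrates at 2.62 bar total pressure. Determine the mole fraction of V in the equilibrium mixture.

y_V = 0.262

Basis: 1 mol V initially; let X = conversion of V. Extent ξ = X.
Moles: n_U = 2 − X; n_V = 1 − X; n_R = X.
n_T = Σnᵢ = 3 − X.
With p_i = (n_i/n_T)P, K = p_R / (p_U p_V).
Setting this equal to 0.247 bar^-1 and taking the physical root (0 < X < 1) gives X = 0.290.
Then n_V = 0.71, n_T = 2.71, so y_V = 0.262.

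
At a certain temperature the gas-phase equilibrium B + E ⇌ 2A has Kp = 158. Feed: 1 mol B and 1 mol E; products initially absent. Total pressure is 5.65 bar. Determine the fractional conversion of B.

X = 0.863

Basis: 1 mol B initially; let X = conversion of B. Extent ξ = X.
At extent ξ: n_B = 1 − X; n_E = 1 − X; n_A = 2X.
Total moles n_T = 2 (Δν = 0, constant).
With p_i = (n_i/n_T)P, Kp = p_A^2 / (p_B p_E).
Setting this equal to 158 and taking the physical root (0 < X < 1) gives X = 0.863.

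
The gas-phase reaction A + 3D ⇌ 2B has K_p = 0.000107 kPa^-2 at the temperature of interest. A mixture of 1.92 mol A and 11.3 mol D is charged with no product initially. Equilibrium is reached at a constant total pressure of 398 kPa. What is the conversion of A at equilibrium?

Take 1.92 mol A as basis and let X be its fractional conversion, so ξ = 1.92X.
Moles: n_A = 1.92 − 1.92X; n_D = 11.3 − 5.76X; n_B = 3.84X.
Total moles n_T = 13.2 − 3.84X.
With p_i = (n_i/n_T)P, K_p = p_B^2 / (p_A p_D^3).
Substituting and setting equal to 0.000107 kPa^-2 gives a polynomial in X; the root in (0,1) is X = 0.867.

X = 0.867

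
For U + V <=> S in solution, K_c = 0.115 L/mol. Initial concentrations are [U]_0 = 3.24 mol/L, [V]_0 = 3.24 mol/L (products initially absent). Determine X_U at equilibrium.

X = 0.224

Let X = conversion of U; extent ξ = 3.24·X mol/L.
Concentrations: [U] = 3.24 − 3.24X; [V] = 3.24 − 3.24X; [S] = 3.24X.
K_c = [S] / ([U] [V]).
This equals 0.115 at X = 0.224 (the root in 0 < X < 1).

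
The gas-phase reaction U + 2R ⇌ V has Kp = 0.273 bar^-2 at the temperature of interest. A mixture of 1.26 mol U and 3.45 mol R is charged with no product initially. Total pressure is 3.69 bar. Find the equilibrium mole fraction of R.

y_R = 0.612

Let X = conversion of U (basis 1.26 mol U); extent of reaction ξ = 1.26X.
At extent ξ: n_U = 1.26 − 1.26X; n_R = 3.45 − 2.52X; n_V = 1.26X.
Total moles n_T = 4.71 − 2.52X.
Mole fractions y_i = n_i/n_T; Kp = p_V / (p_U p_R^2) with p_i = y_i·P.
This yields a degree-3 equation in X; solving on (0,1), X = 0.582.
Then n_R = 1.98, n_T = 3.24, so y_R = 0.612.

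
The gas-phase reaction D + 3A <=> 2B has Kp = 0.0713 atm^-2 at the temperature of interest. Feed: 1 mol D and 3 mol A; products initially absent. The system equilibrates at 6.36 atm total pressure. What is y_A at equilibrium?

Basis: 1 mol D initially; let X = conversion of D. Extent ξ = X.
Species balance: n_D = 1 − X; n_A = 3 − 3X; n_B = 2X.
Summing: n_T = 4 − 2X.
y_i = n_i/n_T, p_i = y_i·P. Kp = p_B^2 / (p_D p_A^3).
Substituting and setting equal to 0.0713 atm^-2 gives a polynomial in X; the root in (0,1) is X = 0.442.
Then n_A = 1.68, n_T = 3.12, so y_A = 0.538.

y_A = 0.538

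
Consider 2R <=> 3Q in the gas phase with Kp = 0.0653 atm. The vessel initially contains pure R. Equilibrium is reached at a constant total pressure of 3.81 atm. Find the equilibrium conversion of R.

Let X = conversion of R (basis 1 mol R); extent of reaction ξ = 0.5X.
Mole table: n_R = 1 − X; n_Q = 1.5X.
Total moles n_T = 1 + 0.5X.
y_i = n_i/n_T, p_i = y_i·P. Kp = p_Q^3 / (p_R^2).
Setting this equal to 0.0653 atm and taking the physical root (0 < X < 1) gives X = 0.157.

X = 0.157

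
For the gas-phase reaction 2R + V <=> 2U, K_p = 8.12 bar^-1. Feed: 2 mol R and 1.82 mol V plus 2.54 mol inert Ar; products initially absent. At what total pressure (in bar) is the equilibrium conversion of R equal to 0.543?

P = 0.792 bar

Let X = conversion of R (basis 2 mol R); extent of reaction ξ = X.
Mole table: n_R = 2 − 2X; n_V = 1.82 − X; n_U = 2X; n_I = 2.54 (inert).
n_T = Σnᵢ = 6.36 − X.
K_p = p_U^2 / (p_R^2 p_V) with p_i = (n_i/n_T)·P.
At X = 0.543: the mole-fraction product g(X) = Π y_i^ν_i = 6.431. Since K_p = g(X)·P^{-1}, P = (g/K_p)^(1/1) = (6.431/8.12)^(1/1) = 0.792 bar.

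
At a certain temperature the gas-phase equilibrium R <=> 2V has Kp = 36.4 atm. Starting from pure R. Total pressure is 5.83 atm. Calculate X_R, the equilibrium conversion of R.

X = 0.781

Basis: 1 mol R initially; let X = conversion of R. Extent ξ = X.
Species balance: n_R = 1 − X; n_V = 2X.
Summing: n_T = 1 + X.
y_i = n_i/n_T, p_i = y_i·P. Kp = p_V^2 / (p_R).
Substituting and setting equal to 36.4 atm gives a polynomial in X; the root in (0,1) is X = 0.781.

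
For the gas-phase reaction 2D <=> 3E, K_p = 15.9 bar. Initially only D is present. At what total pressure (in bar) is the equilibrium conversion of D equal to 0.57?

Let X = conversion of D (basis 1 mol D); extent of reaction ξ = 0.5X.
Species balance: n_D = 1 − X; n_E = 1.5X.
n_T = Σnᵢ = 1 + 0.5X.
K_p = p_E^3 / (p_D^2) with p_i = (n_i/n_T)·P.
At X = 0.57: the mole-fraction product g(X) = Π y_i^ν_i = 2.631. Since K_p = g(X)·P^{1}, P = (K_p/g)^(1/1) = (15.9/2.631)^(1/1) = 6.04 bar.

P = 6.04 bar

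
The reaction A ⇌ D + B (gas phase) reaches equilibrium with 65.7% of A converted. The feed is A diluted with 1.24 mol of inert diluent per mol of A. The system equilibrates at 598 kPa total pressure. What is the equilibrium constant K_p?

K_p = 260 kPa

Basis: 1 mol A initially; let X = conversion of A. Extent ξ = X.
Species balance: n_A = 1 − X; n_D = X; n_B = X; n_I = 1.24 (inert).
Summing: n_T = 2.24 + X.
At X = 0.657: n_A = 0.343, n_D = 0.657, n_B = 0.657, n_T = 2.9.
p_i = (n_i/n_T)·P. K_p = p_D p_B / (p_A) = 260 kPa.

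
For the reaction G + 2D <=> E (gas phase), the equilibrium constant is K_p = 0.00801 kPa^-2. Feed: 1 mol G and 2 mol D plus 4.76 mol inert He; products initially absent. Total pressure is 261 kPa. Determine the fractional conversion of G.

X = 0.761

Take 1 mol G as basis and let X be its fractional conversion, so ξ = X.
Moles: n_G = 1 − X; n_D = 2 − 2X; n_E = X; n_I = 4.76 (inert).
Summing: n_T = 7.76 − 2X.
y_i = n_i/n_T, p_i = y_i·P. K_p = p_E / (p_G p_D^2).
Setting this equal to 0.00801 kPa^-2 and taking the physical root (0 < X < 1) gives X = 0.761.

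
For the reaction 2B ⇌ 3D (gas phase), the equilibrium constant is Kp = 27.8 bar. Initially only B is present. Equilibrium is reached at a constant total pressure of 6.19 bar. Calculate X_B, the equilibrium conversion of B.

Basis: 1 mol B initially; let X = conversion of B. Extent ξ = 0.5X.
Moles: n_B = 1 − X; n_D = 1.5X.
Summing: n_T = 1 + 0.5X.
With p_i = (n_i/n_T)P, Kp = p_D^3 / (p_B^2).
This yields a degree-3 equation in X; solving on (0,1), X = 0.626.

X = 0.626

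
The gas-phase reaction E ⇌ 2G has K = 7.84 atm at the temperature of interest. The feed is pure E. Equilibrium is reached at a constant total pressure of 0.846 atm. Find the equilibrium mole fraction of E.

y_E = 0.089

Let X = conversion of E (basis 1 mol E); extent of reaction ξ = X.
At extent ξ: n_E = 1 − X; n_G = 2X.
Total moles n_T = 1 + X.
With p_i = (n_i/n_T)P, K = p_G^2 / (p_E).
Substituting and setting equal to 7.84 atm gives a polynomial in X; the root in (0,1) is X = 0.836.
Then n_E = 0.164, n_T = 1.84, so y_E = 0.089.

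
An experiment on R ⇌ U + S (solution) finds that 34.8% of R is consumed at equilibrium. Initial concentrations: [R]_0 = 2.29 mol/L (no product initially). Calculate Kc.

Kc = 0.425 mol/L

Let X = conversion of R.
Concentrations: [R] = 2.29 − 2.29X; [U] = 2.29X; [S] = 2.29X.
At X = 0.348: [R] = 1.49, [U] = 0.797, [S] = 0.797.
Kc = [U] [S] / ([R]) = 0.425 mol/L.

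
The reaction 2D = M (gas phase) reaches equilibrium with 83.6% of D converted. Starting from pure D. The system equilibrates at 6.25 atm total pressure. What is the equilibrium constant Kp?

Kp = 1.45 atm^-1

Take 1 mol D as basis and let X be its fractional conversion, so ξ = 0.5X.
Moles: n_D = 1 − X; n_M = 0.5X.
n_T = Σnᵢ = 1 − 0.5X.
At X = 0.836: n_D = 0.164, n_M = 0.418, n_T = 0.582.
p_i = (n_i/n_T)·P. Kp = p_M / (p_D^2) = 1.45 atm^-1.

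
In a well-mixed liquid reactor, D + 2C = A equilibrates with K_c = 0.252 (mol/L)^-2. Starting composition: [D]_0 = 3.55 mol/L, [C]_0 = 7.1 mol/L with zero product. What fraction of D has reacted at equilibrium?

X = 0.632

Let X = conversion of D; extent ξ = 3.55·X mol/L.
Concentrations: [D] = 3.55 − 3.55X; [C] = 7.1 − 7.1X; [A] = 3.55X.
K_c = [A] / ([D] [C]^2).
Solving K_c = 0.252 for X ∈ (0,1): X = 0.632.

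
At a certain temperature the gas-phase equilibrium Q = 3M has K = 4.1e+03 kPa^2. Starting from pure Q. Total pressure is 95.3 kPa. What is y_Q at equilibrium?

y_Q = 0.424

Take 1 mol Q as basis and let X be its fractional conversion, so ξ = X.
Species balance: n_Q = 1 − X; n_M = 3X.
Total moles n_T = 1 + 2X.
y_i = n_i/n_T, p_i = y_i·P. K = p_M^3 / (p_Q).
Setting this equal to 4.1e+03 kPa^2 and taking the physical root (0 < X < 1) gives X = 0.312.
Then n_Q = 0.688, n_T = 1.62, so y_Q = 0.424.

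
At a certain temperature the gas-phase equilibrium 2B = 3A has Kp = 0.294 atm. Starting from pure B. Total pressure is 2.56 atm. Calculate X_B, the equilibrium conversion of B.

X = 0.273

Take 1 mol B as basis and let X be its fractional conversion, so ξ = 0.5X.
Moles: n_B = 1 − X; n_A = 1.5X.
n_T = Σnᵢ = 1 + 0.5X.
With p_i = (n_i/n_T)P, Kp = p_A^3 / (p_B^2).
Setting this equal to 0.294 atm and taking the physical root (0 < X < 1) gives X = 0.273.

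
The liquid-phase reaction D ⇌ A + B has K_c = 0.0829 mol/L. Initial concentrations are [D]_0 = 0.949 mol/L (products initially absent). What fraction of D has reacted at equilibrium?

X = 0.255

Let X = conversion of D; extent ξ = 0.949·X mol/L.
Concentrations: [D] = 0.949 − 0.949X; [A] = 0.949X; [B] = 0.949X.
K_c = [A] [B] / ([D]).
Setting equal to 0.0829 and solving for X on (0,1) gives X = 0.255.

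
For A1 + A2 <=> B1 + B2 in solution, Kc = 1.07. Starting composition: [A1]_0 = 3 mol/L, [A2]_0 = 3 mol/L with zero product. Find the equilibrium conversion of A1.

X = 0.508

Let X = conversion of A1; extent ξ = 3·X mol/L.
Concentrations: [A1] = 3 − 3X; [A2] = 3 − 3X; [B1] = 3X; [B2] = 3X.
Kc = [B1] [B2] / ([A1] [A2]).
Solving Kc = 1.07 for X ∈ (0,1): X = 0.508.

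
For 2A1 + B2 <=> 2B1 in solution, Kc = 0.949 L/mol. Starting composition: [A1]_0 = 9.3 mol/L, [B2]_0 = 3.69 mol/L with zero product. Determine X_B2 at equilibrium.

X = 0.658

Let X = conversion of B2; extent ξ = 3.69·X mol/L.
Concentrations: [A1] = 9.3 − 7.38X; [B2] = 3.69 − 3.69X; [B1] = 7.38X.
Kc = [B1]^2 / ([A1]^2 [B2]).
Setting equal to 0.949 and solving for X on (0,1) gives X = 0.658.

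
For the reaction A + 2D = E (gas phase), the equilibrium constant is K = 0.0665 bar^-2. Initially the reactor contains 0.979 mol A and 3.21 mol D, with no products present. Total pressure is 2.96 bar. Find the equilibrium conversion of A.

Basis: 0.979 mol A initially; let X = conversion of A. Extent ξ = 0.979X.
Moles: n_A = 0.979 − 0.979X; n_D = 3.21 − 1.96X; n_E = 0.979X.
Total moles n_T = 4.19 − 1.96X.
Mole fractions y_i = n_i/n_T; K = p_E / (p_A p_D^2) with p_i = y_i·P.
This yields a degree-3 equation in X; solving on (0,1), X = 0.240.

X = 0.240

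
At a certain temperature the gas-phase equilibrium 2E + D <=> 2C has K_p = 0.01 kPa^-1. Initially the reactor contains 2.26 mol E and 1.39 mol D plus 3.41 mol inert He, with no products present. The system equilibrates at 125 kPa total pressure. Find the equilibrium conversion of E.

X = 0.306

Take 2.26 mol E as basis and let X be its fractional conversion, so ξ = 1.13X.
Species balance: n_E = 2.26 − 2.26X; n_D = 1.39 − 1.13X; n_C = 2.26X; n_I = 3.41 (inert).
Total moles n_T = 7.06 − 1.13X.
Mole fractions y_i = n_i/n_T; K_p = p_C^2 / (p_E^2 p_D) with p_i = y_i·P.
Setting this equal to 0.01 kPa^-1 and taking the physical root (0 < X < 1) gives X = 0.306.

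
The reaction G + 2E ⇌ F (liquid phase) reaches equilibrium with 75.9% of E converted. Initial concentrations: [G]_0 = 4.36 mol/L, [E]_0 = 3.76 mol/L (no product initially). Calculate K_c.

K_c = 0.592 (mol/L)^-2

Let X = conversion of E.
Concentrations: [G] = 4.36 − 1.88X; [E] = 3.76 − 3.76X; [F] = 1.88X.
At X = 0.759: [G] = 2.93, [E] = 0.906, [F] = 1.43.
K_c = [F] / ([G] [E]^2) = 0.592 (mol/L)^-2.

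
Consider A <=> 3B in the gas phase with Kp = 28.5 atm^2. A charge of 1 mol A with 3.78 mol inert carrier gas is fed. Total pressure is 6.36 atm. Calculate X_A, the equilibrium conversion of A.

Take 1 mol A as basis and let X be its fractional conversion, so ξ = X.
Moles: n_A = 1 − X; n_B = 3X; n_I = 3.78 (inert).
n_T = Σnᵢ = 4.78 + 2X.
Mole fractions y_i = n_i/n_T; Kp = p_B^3 / (p_A) with p_i = y_i·P.
This yields a degree-3 equation in X; solving on (0,1), X = 0.680.

X = 0.680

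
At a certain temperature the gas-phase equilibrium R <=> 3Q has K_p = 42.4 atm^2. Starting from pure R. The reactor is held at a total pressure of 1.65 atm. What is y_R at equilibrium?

Take 1 mol R as basis and let X be its fractional conversion, so ξ = X.
Moles: n_R = 1 − X; n_Q = 3X.
Total moles n_T = 1 + 2X.
Mole fractions y_i = n_i/n_T; K_p = p_Q^3 / (p_R) with p_i = y_i·P.
This yields a degree-3 equation in X; solving on (0,1), X = 0.853.
Then n_R = 0.147, n_T = 2.71, so y_R = 0.054.

y_R = 0.054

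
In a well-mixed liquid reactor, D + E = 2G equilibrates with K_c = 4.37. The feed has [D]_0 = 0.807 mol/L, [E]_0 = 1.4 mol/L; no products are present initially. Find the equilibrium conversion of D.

Let X = conversion of D; extent ξ = 0.807·X mol/L.
Concentrations: [D] = 0.807 − 0.807X; [E] = 1.4 − 0.807X; [G] = 1.61X.
K_c = [G]^2 / ([D] [E]).
This equals 4.37 at X = 0.647 (the root in 0 < X < 1).

X = 0.647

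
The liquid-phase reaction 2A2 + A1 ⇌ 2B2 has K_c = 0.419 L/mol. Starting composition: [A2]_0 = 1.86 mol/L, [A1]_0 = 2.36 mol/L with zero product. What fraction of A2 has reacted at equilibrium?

X = 0.473

Let X = conversion of A2; extent ξ = 1.86X/2 mol/L.
Concentrations: [A2] = 1.86 − 1.86X; [A1] = 2.36 − 0.93X; [B2] = 1.86X.
K_c = [B2]^2 / ([A2]^2 [A1]).
This equals 0.419 at X = 0.473 (the root in 0 < X < 1).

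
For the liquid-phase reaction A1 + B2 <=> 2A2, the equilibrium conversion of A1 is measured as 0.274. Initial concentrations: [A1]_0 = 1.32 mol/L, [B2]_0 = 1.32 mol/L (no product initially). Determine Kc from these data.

Let X = conversion of A1.
Concentrations: [A1] = 1.32 − 1.32X; [B2] = 1.32 − 1.32X; [A2] = 2.64X.
At X = 0.274: [A1] = 0.958, [B2] = 0.958, [A2] = 0.723.
Kc = [A2]^2 / ([A1] [B2]) = 0.57.

Kc = 0.57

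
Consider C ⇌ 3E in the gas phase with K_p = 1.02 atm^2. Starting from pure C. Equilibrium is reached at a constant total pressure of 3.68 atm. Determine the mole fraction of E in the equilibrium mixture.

Basis: 1 mol C initially; let X = conversion of C. Extent ξ = X.
Mole table: n_C = 1 − X; n_E = 3X.
Summing: n_T = 1 + 2X.
Mole fractions y_i = n_i/n_T; K_p = p_E^3 / (p_C) with p_i = y_i·P.
This yields a degree-3 equation in X; solving on (0,1), X = 0.160.
Then n_E = 0.479, n_T = 1.32, so y_E = 0.363.

y_E = 0.363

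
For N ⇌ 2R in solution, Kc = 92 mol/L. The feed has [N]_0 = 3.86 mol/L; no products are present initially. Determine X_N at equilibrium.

Let X = conversion of N; extent ξ = 3.86·X mol/L.
Concentrations: [N] = 3.86 − 3.86X; [R] = 7.72X.
Kc = [R]^2 / ([N]).
Equating to 92 mol/L: the physical root is X = 0.872.

X = 0.872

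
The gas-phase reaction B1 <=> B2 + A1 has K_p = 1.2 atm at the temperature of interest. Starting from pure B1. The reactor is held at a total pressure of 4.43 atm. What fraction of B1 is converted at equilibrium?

Let X = conversion of B1 (basis 1 mol B1); extent of reaction ξ = X.
At extent ξ: n_B1 = 1 − X; n_B2 = X; n_A1 = X.
Total moles n_T = 1 + X.
y_i = n_i/n_T, p_i = y_i·P. K_p = p_B2 p_A1 / (p_B1).
Setting this equal to 1.2 atm and taking the physical root (0 < X < 1) gives X = 0.462.

X = 0.462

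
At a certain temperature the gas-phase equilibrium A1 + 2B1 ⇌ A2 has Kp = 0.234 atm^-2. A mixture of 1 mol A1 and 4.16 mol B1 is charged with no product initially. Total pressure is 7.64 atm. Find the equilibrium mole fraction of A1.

y_A1 = 0.037

Take 1 mol A1 as basis and let X be its fractional conversion, so ξ = X.
Species balance: n_A1 = 1 − X; n_B1 = 4.16 − 2X; n_A2 = X.
Total moles n_T = 5.16 − 2X.
Mole fractions y_i = n_i/n_T; Kp = p_A2 / (p_A1 p_B1^2) with p_i = y_i·P.
Setting this equal to 0.234 atm^-2 and taking the physical root (0 < X < 1) gives X = 0.872.
Then n_A1 = 0.128, n_T = 3.42, so y_A1 = 0.037.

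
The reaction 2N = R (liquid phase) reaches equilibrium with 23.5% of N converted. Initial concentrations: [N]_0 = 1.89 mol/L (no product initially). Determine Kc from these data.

Kc = 0.106 L/mol

Let X = conversion of N.
Concentrations: [N] = 1.89 − 1.89X; [R] = 0.945X.
At X = 0.235: [N] = 1.45, [R] = 0.222.
Kc = [R] / ([N]^2) = 0.106 L/mol.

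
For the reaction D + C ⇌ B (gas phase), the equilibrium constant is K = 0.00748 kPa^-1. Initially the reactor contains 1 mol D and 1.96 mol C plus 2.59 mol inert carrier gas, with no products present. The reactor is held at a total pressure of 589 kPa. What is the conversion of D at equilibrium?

Basis: 1 mol D initially; let X = conversion of D. Extent ξ = X.
Mole table: n_D = 1 − X; n_C = 1.96 − X; n_B = X; n_I = 2.59 (inert).
n_T = Σnᵢ = 5.55 − X.
y_i = n_i/n_T, p_i = y_i·P. K = p_B / (p_D p_C).
Equating to 0.00748 kPa^-1 and solving on 0 < X < 1: X = 0.554.

X = 0.554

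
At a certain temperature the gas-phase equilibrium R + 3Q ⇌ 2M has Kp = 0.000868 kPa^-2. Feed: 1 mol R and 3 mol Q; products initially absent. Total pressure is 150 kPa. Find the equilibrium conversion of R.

X = 0.615

Take 1 mol R as basis and let X be its fractional conversion, so ξ = X.
Species balance: n_R = 1 − X; n_Q = 3 − 3X; n_M = 2X.
Total moles n_T = 4 − 2X.
With p_i = (n_i/n_T)P, Kp = p_M^2 / (p_R p_Q^3).
This yields a degree-4 equation in X; solving on (0,1), X = 0.615.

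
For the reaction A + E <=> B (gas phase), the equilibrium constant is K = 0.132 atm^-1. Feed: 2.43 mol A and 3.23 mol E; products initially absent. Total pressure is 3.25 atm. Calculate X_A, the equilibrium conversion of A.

Let X = conversion of A (basis 2.43 mol A); extent of reaction ξ = 2.43X.
Moles: n_A = 2.43 − 2.43X; n_E = 3.23 − 2.43X; n_B = 2.43X.
n_T = Σnᵢ = 5.66 − 2.43X.
y_i = n_i/n_T, p_i = y_i·P. K = p_B / (p_A p_E).
Substituting and setting equal to 0.132 atm^-1 gives a polynomial in X; the root in (0,1) is X = 0.186.

X = 0.186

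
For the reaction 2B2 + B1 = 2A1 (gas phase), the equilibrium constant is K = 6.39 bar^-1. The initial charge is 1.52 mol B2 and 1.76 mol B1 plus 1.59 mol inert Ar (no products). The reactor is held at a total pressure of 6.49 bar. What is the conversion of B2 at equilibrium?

Basis: 1.52 mol B2 initially; let X = conversion of B2. Extent ξ = 0.76X.
Mole table: n_B2 = 1.52 − 1.52X; n_B1 = 1.76 − 0.76X; n_A1 = 1.52X; n_I = 1.59 (inert).
Summing: n_T = 4.87 − 0.76X.
With p_i = (n_i/n_T)P, K = p_A1^2 / (p_B2^2 p_B1).
Setting this equal to 6.39 bar^-1 and taking the physical root (0 < X < 1) gives X = 0.771.

X = 0.771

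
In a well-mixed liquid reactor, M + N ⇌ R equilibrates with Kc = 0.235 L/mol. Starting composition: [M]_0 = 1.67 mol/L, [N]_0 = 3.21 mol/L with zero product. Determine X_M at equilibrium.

Let X = conversion of M; extent ξ = 1.67·X mol/L.
Concentrations: [M] = 1.67 − 1.67X; [N] = 3.21 − 1.67X; [R] = 1.67X.
Kc = [R] / ([M] [N]).
Equating to 0.235 L/mol: the physical root is X = 0.377.

X = 0.377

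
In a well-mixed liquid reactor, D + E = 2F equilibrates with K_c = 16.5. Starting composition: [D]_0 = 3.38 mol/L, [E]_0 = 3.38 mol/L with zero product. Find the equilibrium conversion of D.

X = 0.670

Let X = conversion of D; extent ξ = 3.38·X mol/L.
Concentrations: [D] = 3.38 − 3.38X; [E] = 3.38 − 3.38X; [F] = 6.76X.
K_c = [F]^2 / ([D] [E]).
Equating to 16.5: the physical root is X = 0.670.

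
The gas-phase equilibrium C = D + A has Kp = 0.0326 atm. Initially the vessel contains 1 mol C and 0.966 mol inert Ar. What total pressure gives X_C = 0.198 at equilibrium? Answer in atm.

Let X = conversion of C (basis 1 mol C); extent of reaction ξ = X.
Mole table: n_C = 1 − X; n_D = X; n_A = X; n_I = 0.966 (inert).
Total moles n_T = 1.97 + X.
Kp = p_D p_A / (p_C) with p_i = (n_i/n_T)·P.
At X = 0.198: the mole-fraction product g(X) = Π y_i^ν_i = 0.02259. Since Kp = g(X)·P^{1}, P = (Kp/g)^(1/1) = (0.0326/0.02259)^(1/1) = 1.44 atm.

P = 1.44 atm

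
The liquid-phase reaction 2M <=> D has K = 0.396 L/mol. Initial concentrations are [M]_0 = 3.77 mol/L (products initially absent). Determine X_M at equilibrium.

Let X = conversion of M; extent ξ = 3.77X/2 mol/L.
Concentrations: [M] = 3.77 − 3.77X; [D] = 1.89X.
K = [D] / ([M]^2).
Solving K = 0.396 for X ∈ (0,1): X = 0.565.

X = 0.565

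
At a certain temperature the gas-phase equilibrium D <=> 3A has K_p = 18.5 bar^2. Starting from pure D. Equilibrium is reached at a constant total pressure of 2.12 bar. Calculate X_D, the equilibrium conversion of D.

X = 0.655

Take 1 mol D as basis and let X be its fractional conversion, so ξ = X.
Moles: n_D = 1 − X; n_A = 3X.
Total moles n_T = 1 + 2X.
y_i = n_i/n_T, p_i = y_i·P. K_p = p_A^3 / (p_D).
This yields a degree-3 equation in X; solving on (0,1), X = 0.655.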